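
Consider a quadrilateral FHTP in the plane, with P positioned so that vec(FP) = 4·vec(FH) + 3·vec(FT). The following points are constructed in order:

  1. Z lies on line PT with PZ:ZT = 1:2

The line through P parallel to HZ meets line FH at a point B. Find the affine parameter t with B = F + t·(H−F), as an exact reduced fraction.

t = 13/7

Assign F = (0, 0), H = (1, 0), T = (0, 1), P = (4, 3) — the answer is frame-independent, so this choice is without loss of generality.
1. Z lies on line PT with PZ:ZT = 1:2 ⇒ Z = (8/3, 7/3)
through P parallel to HZ: direction (5/3, 7/3); meets FH at B = (13/7, 0)
B = F + t·(H−F) with t = 13/7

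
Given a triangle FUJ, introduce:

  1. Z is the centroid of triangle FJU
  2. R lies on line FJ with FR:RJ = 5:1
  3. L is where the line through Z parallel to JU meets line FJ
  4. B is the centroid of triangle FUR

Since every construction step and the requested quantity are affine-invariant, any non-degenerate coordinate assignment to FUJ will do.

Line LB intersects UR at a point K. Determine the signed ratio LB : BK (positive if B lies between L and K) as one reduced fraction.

LB:BK = -2/5

Choose coordinates F = (0, 0), U = (1, 0), J = (0, 1).
1. Z is the centroid of triangle FJU ⇒ Z = (1/3, 1/3)
2. R lies on line FJ with FR:RJ = 5:1 ⇒ R = (0, 5/6)
3. L is where the line through Z parallel to JU meets line FJ ⇒ L = (0, 2/3)
4. B is the centroid of triangle FUR ⇒ B = (1/3, 5/18)
line LB meets UR at K = (-1/2, 5/4)
B = L + t·(K−L) with t = -2/3, so LB:BK = -2/3:5/3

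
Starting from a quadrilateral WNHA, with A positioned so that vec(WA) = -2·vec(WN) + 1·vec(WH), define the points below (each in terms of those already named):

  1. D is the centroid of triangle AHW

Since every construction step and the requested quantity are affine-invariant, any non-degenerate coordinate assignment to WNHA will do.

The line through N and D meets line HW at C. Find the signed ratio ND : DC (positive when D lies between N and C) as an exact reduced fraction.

Work in coordinates with W = (0, 0), N = (1, 0), H = (0, 1), A = (-2, 1).
1. D is the centroid of triangle AHW ⇒ D = (-2/3, 2/3)
line ND meets HW at C = (0, 2/5)
D = N + t·(C−N) with t = 5/3, so ND:DC = 5/3:-2/3

ND:DC = -5/2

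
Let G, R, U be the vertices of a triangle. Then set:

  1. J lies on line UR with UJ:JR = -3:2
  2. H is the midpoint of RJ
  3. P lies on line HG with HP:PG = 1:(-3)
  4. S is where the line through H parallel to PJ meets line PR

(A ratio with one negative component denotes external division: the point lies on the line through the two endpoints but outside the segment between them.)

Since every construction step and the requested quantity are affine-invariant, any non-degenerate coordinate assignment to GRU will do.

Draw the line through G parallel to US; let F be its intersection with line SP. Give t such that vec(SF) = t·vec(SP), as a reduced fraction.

Assign G = (0, 0), R = (1, 0), U = (0, 1) — the answer is frame-independent, so this choice is without loss of generality.
1. J lies on line UR with UJ:JR = -3:2 ⇒ J = (3, -2)
2. H is the midpoint of RJ ⇒ H = (2, -1)
3. P lies on line HG with HP:PG = 1:(-3) ⇒ P = (3, -3/2)
4. S is where the line through H parallel to PJ meets line PR ⇒ S = (2, -3/4)
through G parallel to US: direction (2, -7/4); meets SP at F = (-6, 21/4)
F = S + t·(P−S) with t = -8

t = -8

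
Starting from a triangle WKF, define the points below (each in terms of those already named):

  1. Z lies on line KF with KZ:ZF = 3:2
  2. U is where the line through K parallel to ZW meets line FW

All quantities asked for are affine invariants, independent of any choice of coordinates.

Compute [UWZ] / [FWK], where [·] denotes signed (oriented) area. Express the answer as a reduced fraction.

[UWZ]:[FWK] = -3/5

Assign W = (0, 0), K = (1, 0), F = (0, 1) — the answer is frame-independent, so this choice is without loss of generality.
1. Z lies on line KF with KZ:ZF = 3:2 ⇒ Z = (2/5, 3/5)
2. U is where the line through K parallel to ZW meets line FW ⇒ U = (0, -3/2)
2·[UWZ] = -3/5, 2·[FWK] = 1
[UWZ]:[FWK] = -3/5:1 = -3/5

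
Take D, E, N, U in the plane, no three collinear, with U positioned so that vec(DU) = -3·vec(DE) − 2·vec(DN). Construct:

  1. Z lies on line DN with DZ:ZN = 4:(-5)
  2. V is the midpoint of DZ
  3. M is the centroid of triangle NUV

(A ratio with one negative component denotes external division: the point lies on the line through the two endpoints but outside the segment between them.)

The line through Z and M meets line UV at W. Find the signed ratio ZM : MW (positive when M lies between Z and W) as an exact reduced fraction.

Work in coordinates with D = (0, 0), E = (1, 0), N = (0, 1), U = (-3, -2).
1. Z lies on line DN with DZ:ZN = 4:(-5) ⇒ Z = (0, -4)
2. V is the midpoint of DZ ⇒ V = (0, -2)
3. M is the centroid of triangle NUV ⇒ M = (-1, -1)
line ZM meets UV at W = (-2/3, -2)
M = Z + t·(W−Z) with t = 3/2, so ZM:MW = 3/2:-1/2

ZM:MW = -3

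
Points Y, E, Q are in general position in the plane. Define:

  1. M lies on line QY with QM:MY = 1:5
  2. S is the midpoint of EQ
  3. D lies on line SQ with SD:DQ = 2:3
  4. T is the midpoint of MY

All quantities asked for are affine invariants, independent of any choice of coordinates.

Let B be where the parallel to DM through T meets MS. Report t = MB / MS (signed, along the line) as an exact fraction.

t = 15/4

Choose coordinates Y = (0, 0), E = (1, 0), Q = (0, 1).
1. M lies on line QY with QM:MY = 1:5 ⇒ M = (0, 5/6)
2. S is the midpoint of EQ ⇒ S = (1/2, 1/2)
3. D lies on line SQ with SD:DQ = 2:3 ⇒ D = (3/10, 7/10)
4. T is the midpoint of MY ⇒ T = (0, 5/12)
through T parallel to DM: direction (-3/10, 2/15); meets MS at B = (15/8, -5/12)
B = M + t·(S−M) with t = 15/4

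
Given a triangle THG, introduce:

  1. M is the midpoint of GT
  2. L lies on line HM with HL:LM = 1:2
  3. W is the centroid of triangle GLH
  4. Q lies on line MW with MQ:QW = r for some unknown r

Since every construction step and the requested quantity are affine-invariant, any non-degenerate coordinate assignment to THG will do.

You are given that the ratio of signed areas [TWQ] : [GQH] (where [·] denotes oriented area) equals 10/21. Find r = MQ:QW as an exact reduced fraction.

Choose coordinates T = (0, 0), H = (1, 0), G = (0, 1).
1. M is the midpoint of GT ⇒ M = (0, 1/2)
2. L lies on line HM with HL:LM = 1:2 ⇒ L = (2/3, 1/6)
3. W is the centroid of triangle GLH ⇒ W = (5/9, 7/18)
4. With MQ:QW = r, write λ = r/(r+1) so Q = M + λ·(W−M); Q is affine-linear in λ
Every point depending on Q is an affine combination of Q and λ-independent points, so each such coordinate is linear in λ; the λ² term in each signed area is a multiple of (W−M)×(W−M) = 0, so 2·[TWQ] and 2·[GQH] are each linear in λ. Evaluating at λ=0 and λ=1:
  2·[TWQ] = -5/18·λ + 5/18,   2·[GQH] = -4/9·λ + 1/2
So [TWQ]:[GQH] = (-5/18·λ + 5/18) / (-4/9·λ + 1/2). Setting this equal to 10/21:
  -5/18·λ + 5/18 = 10/21·(-4/9·λ + 1/2)  ⇒  λ = 3/5
Then r = λ/(1−λ) = (3/5)/(2/5) = 3/2. Check: with r = 3/2, Q = (1/3, 13/30) and [TWQ]:[GQH] = 10/21 as required.

r = 3/2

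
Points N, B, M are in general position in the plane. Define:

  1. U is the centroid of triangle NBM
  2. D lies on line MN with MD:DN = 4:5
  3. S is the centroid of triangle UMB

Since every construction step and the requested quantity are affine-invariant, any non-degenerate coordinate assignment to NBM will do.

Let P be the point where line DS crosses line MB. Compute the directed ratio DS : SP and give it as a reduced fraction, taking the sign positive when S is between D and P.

DS:SP = 3

Assign N = (0, 0), B = (1, 0), M = (0, 1) — the answer is frame-independent, so this choice is without loss of generality.
1. U is the centroid of triangle NBM ⇒ U = (1/3, 1/3)
2. D lies on line MN with MD:DN = 4:5 ⇒ D = (0, 5/9)
3. S is the centroid of triangle UMB ⇒ S = (4/9, 4/9)
line DS meets MB at P = (16/27, 11/27)
S = D + t·(P−D) with t = 3/4, so DS:SP = 3/4:1/4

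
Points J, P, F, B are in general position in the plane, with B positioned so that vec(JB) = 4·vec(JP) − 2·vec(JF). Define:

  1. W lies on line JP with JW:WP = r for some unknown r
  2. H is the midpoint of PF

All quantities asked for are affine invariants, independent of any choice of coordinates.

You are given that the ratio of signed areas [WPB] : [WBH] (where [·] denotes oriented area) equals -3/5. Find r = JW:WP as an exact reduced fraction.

Choose coordinates J = (0, 0), P = (1, 0), F = (0, 1), B = (4, -2).
1. With JW:WP = r, write λ = r/(r+1) so W = J + λ·(P−J); W is affine-linear in λ
2. H is the midpoint of PF ⇒ H = (1/2, 1/2)
Every point depending on W is an affine combination of W and λ-independent points, so each such coordinate is linear in λ; the λ² term in each signed area is a multiple of (P−J)×(P−J) = 0, so 2·[WPB] and 2·[WBH] are each linear in λ. Evaluating at λ=0 and λ=1:
  2·[WPB] = 2·λ − 2,   2·[WBH] = -5/2·λ + 3
So [WPB]:[WBH] = (2·λ − 2) / (-5/2·λ + 3). Setting this equal to -3/5:
  2·λ − 2 = -3/5·(-5/2·λ + 3)  ⇒  λ = 2/5
Then r = λ/(1−λ) = (2/5)/(3/5) = 2/3. Check: with r = 2/3, W = (2/5, 0) and [WPB]:[WBH] = -3/5 as required.

r = 2/3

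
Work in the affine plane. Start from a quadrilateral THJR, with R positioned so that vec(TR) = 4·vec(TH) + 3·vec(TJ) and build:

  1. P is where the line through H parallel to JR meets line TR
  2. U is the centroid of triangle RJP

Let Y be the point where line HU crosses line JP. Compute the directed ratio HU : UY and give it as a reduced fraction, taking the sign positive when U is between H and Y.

Work in coordinates with T = (0, 0), H = (1, 0), J = (0, 1), R = (4, 3).
1. P is where the line through H parallel to JR meets line TR ⇒ P = (-2, -3/2)
2. U is the centroid of triangle RJP ⇒ U = (2/3, 5/6)
line HU meets JP at Y = (2/5, 3/2)
U = H + t·(Y−H) with t = 5/9, so HU:UY = 5/9:4/9

HU:UY = 5/4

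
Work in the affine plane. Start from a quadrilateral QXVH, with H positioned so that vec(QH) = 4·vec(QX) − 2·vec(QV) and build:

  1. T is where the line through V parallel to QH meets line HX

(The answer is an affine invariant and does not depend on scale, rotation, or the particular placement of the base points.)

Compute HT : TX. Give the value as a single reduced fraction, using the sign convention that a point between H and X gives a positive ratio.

HT:TX = -2

Assign Q = (0, 0), X = (1, 0), V = (0, 1), H = (4, -2) — the answer is frame-independent, so this choice is without loss of generality.
1. T is where the line through V parallel to QH meets line HX ⇒ T = (-2, 2)
T = H + t·(X−H) with t = 2, so HT:TX = t:(1−t) = 2:-1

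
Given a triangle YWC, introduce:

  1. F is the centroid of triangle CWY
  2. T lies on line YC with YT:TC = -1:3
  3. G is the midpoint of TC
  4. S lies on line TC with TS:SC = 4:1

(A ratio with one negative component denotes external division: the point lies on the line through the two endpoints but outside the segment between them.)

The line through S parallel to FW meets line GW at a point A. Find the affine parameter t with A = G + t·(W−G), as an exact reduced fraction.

t = 9/5

Assign Y = (0, 0), W = (1, 0), C = (0, 1) — the answer is frame-independent, so this choice is without loss of generality.
1. F is the centroid of triangle CWY ⇒ F = (1/3, 1/3)
2. T lies on line YC with YT:TC = -1:3 ⇒ T = (0, -1/2)
3. G is the midpoint of TC ⇒ G = (0, 1/4)
4. S lies on line TC with TS:SC = 4:1 ⇒ S = (0, 7/10)
through S parallel to FW: direction (2/3, -1/3); meets GW at A = (9/5, -1/5)
A = G + t·(W−G) with t = 9/5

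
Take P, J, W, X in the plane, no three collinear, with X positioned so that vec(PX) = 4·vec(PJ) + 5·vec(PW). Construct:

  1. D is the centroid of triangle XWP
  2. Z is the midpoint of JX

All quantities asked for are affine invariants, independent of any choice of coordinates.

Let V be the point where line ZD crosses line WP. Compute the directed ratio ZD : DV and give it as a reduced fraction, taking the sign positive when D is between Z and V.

ZD:DV = 7/8

Work in coordinates with P = (0, 0), J = (1, 0), W = (0, 1), X = (4, 5).
1. D is the centroid of triangle XWP ⇒ D = (4/3, 2)
2. Z is the midpoint of JX ⇒ Z = (5/2, 5/2)
line ZD meets WP at V = (0, 10/7)
D = Z + t·(V−Z) with t = 7/15, so ZD:DV = 7/15:8/15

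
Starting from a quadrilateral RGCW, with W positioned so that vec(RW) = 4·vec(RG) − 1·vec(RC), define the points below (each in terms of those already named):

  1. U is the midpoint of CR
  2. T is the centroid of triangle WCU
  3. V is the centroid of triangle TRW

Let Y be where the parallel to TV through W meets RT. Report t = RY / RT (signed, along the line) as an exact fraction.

t = 2

Work in coordinates with R = (0, 0), G = (1, 0), C = (0, 1), W = (4, -1).
1. U is the midpoint of CR ⇒ U = (0, 1/2)
2. T is the centroid of triangle WCU ⇒ T = (4/3, 1/6)
3. V is the centroid of triangle TRW ⇒ V = (16/9, -5/18)
through W parallel to TV: direction (4/9, -4/9); meets RT at Y = (8/3, 1/3)
Y = R + t·(T−R) with t = 2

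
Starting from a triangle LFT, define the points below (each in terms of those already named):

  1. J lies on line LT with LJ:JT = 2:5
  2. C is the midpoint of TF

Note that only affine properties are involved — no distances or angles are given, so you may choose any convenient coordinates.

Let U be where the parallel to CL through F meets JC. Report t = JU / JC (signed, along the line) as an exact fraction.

t = 9/2

Work in coordinates with L = (0, 0), F = (1, 0), T = (0, 1).
1. J lies on line LT with LJ:JT = 2:5 ⇒ J = (0, 2/7)
2. C is the midpoint of TF ⇒ C = (1/2, 1/2)
through F parallel to CL: direction (-1/2, -1/2); meets JC at U = (9/4, 5/4)
U = J + t·(C−J) with t = 9/2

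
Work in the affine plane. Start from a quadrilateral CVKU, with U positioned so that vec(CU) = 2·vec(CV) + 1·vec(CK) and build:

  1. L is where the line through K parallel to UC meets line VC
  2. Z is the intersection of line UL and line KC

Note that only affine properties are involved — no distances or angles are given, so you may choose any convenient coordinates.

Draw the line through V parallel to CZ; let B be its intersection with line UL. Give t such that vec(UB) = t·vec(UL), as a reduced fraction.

Set C = (0, 0), V = (1, 0), K = (0, 1), U = (2, 1); any affine frame gives the same invariant.
1. L is where the line through K parallel to UC meets line VC ⇒ L = (-2, 0)
2. Z is the intersection of line UL and line KC ⇒ Z = (0, 1/2)
through V parallel to CZ: direction (0, 1/2); meets UL at B = (1, 3/4)
B = U + t·(L−U) with t = 1/4

t = 1/4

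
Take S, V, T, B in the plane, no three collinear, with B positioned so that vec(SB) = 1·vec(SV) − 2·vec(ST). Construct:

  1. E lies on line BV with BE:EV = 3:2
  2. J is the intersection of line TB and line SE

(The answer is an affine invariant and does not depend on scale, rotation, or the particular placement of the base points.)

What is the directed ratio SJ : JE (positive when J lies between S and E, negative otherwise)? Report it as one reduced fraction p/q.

Set S = (0, 0), V = (1, 0), T = (0, 1), B = (1, -2); any affine frame gives the same invariant.
1. E lies on line BV with BE:EV = 3:2 ⇒ E = (1, -4/5)
2. J is the intersection of line TB and line SE ⇒ J = (5/11, -4/11)
J = S + t·(E−S) with t = 5/11, so SJ:JE = t:(1−t) = 5/11:6/11

SJ:JE = 5/6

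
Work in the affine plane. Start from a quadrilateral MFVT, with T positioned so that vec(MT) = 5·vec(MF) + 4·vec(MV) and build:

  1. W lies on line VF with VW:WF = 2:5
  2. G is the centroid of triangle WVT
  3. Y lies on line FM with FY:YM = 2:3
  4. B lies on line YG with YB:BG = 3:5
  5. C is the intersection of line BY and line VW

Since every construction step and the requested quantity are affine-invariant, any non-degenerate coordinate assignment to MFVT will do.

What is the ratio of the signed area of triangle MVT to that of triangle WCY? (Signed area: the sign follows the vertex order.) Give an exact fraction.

Assign M = (0, 0), F = (1, 0), V = (0, 1), T = (5, 4) — the answer is frame-independent, so this choice is without loss of generality.
1. W lies on line VF with VW:WF = 2:5 ⇒ W = (2/7, 5/7)
2. G is the centroid of triangle WVT ⇒ G = (37/21, 40/21)
3. Y lies on line FM with FY:YM = 2:3 ⇒ Y = (3/5, 0)
4. B lies on line YG with YB:BG = 3:5 ⇒ B = (29/28, 5/7)
5. C is the intersection of line BY and line VW ⇒ C = (121/161, 40/161)
2·[MVT] = -5, 2·[WCY] = -30/161
[MVT]:[WCY] = -5:-30/161 = 161/6

[MVT]:[WCY] = 161/6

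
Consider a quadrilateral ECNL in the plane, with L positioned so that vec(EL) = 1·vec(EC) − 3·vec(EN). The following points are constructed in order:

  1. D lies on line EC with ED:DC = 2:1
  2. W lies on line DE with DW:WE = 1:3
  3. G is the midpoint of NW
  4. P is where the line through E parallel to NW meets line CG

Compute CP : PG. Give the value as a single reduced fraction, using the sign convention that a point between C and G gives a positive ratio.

Choose coordinates E = (0, 0), C = (1, 0), N = (0, 1), L = (1, -3).
1. D lies on line EC with ED:DC = 2:1 ⇒ D = (2/3, 0)
2. W lies on line DE with DW:WE = 1:3 ⇒ W = (1/2, 0)
3. G is the midpoint of NW ⇒ G = (1/4, 1/2)
4. P is where the line through E parallel to NW meets line CG ⇒ P = (-1/2, 1)
P = C + t·(G−C) with t = 2, so CP:PG = t:(1−t) = 2:-1

CP:PG = -2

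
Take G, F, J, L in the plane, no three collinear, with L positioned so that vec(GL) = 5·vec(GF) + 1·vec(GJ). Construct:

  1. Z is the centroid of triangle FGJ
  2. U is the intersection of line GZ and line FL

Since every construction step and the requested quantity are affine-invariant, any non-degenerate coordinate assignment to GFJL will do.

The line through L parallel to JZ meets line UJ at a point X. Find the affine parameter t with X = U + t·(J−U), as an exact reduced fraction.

Set G = (0, 0), F = (1, 0), J = (0, 1), L = (5, 1); any affine frame gives the same invariant.
1. Z is the centroid of triangle FGJ ⇒ Z = (1/3, 1/3)
2. U is the intersection of line GZ and line FL ⇒ U = (-1/3, -1/3)
through L parallel to JZ: direction (1/3, -2/3); meets UJ at X = (5/3, 23/3)
X = U + t·(J−U) with t = 6

t = 6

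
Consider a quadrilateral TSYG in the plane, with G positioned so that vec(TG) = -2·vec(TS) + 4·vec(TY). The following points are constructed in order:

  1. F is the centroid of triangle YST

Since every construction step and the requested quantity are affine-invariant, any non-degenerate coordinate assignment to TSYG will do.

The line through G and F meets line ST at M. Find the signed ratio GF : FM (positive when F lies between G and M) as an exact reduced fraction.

Choose coordinates T = (0, 0), S = (1, 0), Y = (0, 1), G = (-2, 4).
1. F is the centroid of triangle YST ⇒ F = (1/3, 1/3)
line GF meets ST at M = (6/11, 0)
F = G + t·(M−G) with t = 11/12, so GF:FM = 11/12:1/12

GF:FM = 11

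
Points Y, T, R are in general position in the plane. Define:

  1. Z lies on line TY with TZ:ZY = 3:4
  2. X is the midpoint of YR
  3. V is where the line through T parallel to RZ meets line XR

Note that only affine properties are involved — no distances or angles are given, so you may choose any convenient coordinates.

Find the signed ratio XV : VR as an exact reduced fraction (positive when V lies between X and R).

Set Y = (0, 0), T = (1, 0), R = (0, 1); any affine frame gives the same invariant.
1. Z lies on line TY with TZ:ZY = 3:4 ⇒ Z = (4/7, 0)
2. X is the midpoint of YR ⇒ X = (0, 1/2)
3. V is where the line through T parallel to RZ meets line XR ⇒ V = (0, 7/4)
V = X + t·(R−X) with t = 5/2, so XV:VR = t:(1−t) = 5/2:-3/2

XV:VR = -5/3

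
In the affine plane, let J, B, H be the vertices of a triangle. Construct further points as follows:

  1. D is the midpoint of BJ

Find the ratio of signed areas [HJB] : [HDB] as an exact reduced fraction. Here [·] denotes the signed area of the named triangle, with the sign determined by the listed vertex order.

Choose coordinates J = (0, 0), B = (1, 0), H = (0, 1).
1. D is the midpoint of BJ ⇒ D = (1/2, 0)
2·[HJB] = 1, 2·[HDB] = 1/2
[HJB]:[HDB] = 1:1/2 = 2

[HJB]:[HDB] = 2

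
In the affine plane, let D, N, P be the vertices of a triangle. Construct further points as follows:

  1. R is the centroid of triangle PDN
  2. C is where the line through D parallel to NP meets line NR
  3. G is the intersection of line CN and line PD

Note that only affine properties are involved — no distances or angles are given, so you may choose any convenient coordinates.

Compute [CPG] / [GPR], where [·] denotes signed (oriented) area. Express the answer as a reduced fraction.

[CPG]:[GPR] = 3

Work in coordinates with D = (0, 0), N = (1, 0), P = (0, 1).
1. R is the centroid of triangle PDN ⇒ R = (1/3, 1/3)
2. C is where the line through D parallel to NP meets line NR ⇒ C = (-1, 1)
3. G is the intersection of line CN and line PD ⇒ G = (0, 1/2)
2·[CPG] = -1/2, 2·[GPR] = -1/6
[CPG]:[GPR] = -1/2:-1/6 = 3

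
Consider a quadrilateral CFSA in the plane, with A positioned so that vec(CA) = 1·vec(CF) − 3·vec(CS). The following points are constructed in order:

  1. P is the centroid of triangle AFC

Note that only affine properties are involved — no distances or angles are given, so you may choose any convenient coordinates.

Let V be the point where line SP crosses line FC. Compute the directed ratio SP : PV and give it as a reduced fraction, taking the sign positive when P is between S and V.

SP:PV = -2

Choose coordinates C = (0, 0), F = (1, 0), S = (0, 1), A = (1, -3).
1. P is the centroid of triangle AFC ⇒ P = (2/3, -1)
line SP meets FC at V = (1/3, 0)
P = S + t·(V−S) with t = 2, so SP:PV = 2:-1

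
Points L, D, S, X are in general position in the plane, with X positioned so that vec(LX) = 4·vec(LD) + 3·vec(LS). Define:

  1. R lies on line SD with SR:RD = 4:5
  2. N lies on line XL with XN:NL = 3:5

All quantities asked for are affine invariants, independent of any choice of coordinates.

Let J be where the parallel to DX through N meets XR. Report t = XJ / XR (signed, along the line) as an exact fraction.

Choose coordinates L = (0, 0), D = (1, 0), S = (0, 1), X = (4, 3).
1. R lies on line SD with SR:RD = 4:5 ⇒ R = (4/9, 5/9)
2. N lies on line XL with XN:NL = 3:5 ⇒ N = (5/2, 15/8)
through N parallel to DX: direction (3, 3); meets XR at J = (14/5, 87/40)
J = X + t·(R−X) with t = 27/80

t = 27/80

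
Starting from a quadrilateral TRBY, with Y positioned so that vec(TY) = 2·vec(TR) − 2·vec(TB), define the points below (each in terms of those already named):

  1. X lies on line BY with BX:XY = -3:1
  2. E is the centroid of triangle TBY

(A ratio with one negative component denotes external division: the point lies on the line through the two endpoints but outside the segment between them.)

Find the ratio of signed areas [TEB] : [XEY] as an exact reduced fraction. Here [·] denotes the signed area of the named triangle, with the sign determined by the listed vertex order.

Assign T = (0, 0), R = (1, 0), B = (0, 1), Y = (2, -2) — the answer is frame-independent, so this choice is without loss of generality.
1. X lies on line BY with BX:XY = -3:1 ⇒ X = (3, -7/2)
2. E is the centroid of triangle TBY ⇒ E = (2/3, -1/3)
2·[TEB] = 2/3, 2·[XEY] = -1/3
[TEB]:[XEY] = 2/3:-1/3 = -2

[TEB]:[XEY] = -2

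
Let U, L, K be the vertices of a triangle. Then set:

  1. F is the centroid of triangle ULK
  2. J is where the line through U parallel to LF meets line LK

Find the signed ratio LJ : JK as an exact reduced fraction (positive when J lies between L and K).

LJ:JK = -1/2

Choose coordinates U = (0, 0), L = (1, 0), K = (0, 1).
1. F is the centroid of triangle ULK ⇒ F = (1/3, 1/3)
2. J is where the line through U parallel to LF meets line LK ⇒ J = (2, -1)
J = L + t·(K−L) with t = -1, so LJ:JK = t:(1−t) = -1:2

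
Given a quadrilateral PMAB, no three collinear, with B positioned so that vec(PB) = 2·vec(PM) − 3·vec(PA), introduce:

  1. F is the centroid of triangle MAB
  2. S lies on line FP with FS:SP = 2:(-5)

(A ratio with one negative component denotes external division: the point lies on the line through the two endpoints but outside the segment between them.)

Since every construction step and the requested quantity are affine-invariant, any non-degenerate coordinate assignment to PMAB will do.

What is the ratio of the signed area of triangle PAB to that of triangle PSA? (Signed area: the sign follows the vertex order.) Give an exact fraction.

Set P = (0, 0), M = (1, 0), A = (0, 1), B = (2, -3); any affine frame gives the same invariant.
1. F is the centroid of triangle MAB ⇒ F = (1, -2/3)
2. S lies on line FP with FS:SP = 2:(-5) ⇒ S = (5/3, -10/9)
2·[PAB] = -2, 2·[PSA] = 5/3
[PAB]:[PSA] = -2:5/3 = -6/5

[PAB]:[PSA] = -6/5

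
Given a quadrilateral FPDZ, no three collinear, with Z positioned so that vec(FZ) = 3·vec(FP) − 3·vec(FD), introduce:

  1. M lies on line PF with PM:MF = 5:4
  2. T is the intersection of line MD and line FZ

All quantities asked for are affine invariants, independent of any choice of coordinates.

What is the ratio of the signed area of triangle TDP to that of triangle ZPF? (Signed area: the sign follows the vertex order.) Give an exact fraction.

[TDP]:[ZPF] = -1/3

Assign F = (0, 0), P = (1, 0), D = (0, 1), Z = (3, -3) — the answer is frame-independent, so this choice is without loss of generality.
1. M lies on line PF with PM:MF = 5:4 ⇒ M = (4/9, 0)
2. T is the intersection of line MD and line FZ ⇒ T = (4/5, -4/5)
2·[TDP] = -1, 2·[ZPF] = 3
[TDP]:[ZPF] = -1:3 = -1/3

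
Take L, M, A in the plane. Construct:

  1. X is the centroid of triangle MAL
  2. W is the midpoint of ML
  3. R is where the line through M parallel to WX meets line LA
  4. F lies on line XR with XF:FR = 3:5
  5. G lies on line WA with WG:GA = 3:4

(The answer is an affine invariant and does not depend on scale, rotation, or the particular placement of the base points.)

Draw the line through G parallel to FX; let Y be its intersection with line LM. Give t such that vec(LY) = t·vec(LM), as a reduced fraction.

t = 13/35

Work in coordinates with L = (0, 0), M = (1, 0), A = (0, 1).
1. X is the centroid of triangle MAL ⇒ X = (1/3, 1/3)
2. W is the midpoint of ML ⇒ W = (1/2, 0)
3. R is where the line through M parallel to WX meets line LA ⇒ R = (0, 2)
4. F lies on line XR with XF:FR = 3:5 ⇒ F = (5/24, 23/24)
5. G lies on line WA with WG:GA = 3:4 ⇒ G = (2/7, 3/7)
through G parallel to FX: direction (1/8, -5/8); meets LM at Y = (13/35, 0)
Y = L + t·(M−L) with t = 13/35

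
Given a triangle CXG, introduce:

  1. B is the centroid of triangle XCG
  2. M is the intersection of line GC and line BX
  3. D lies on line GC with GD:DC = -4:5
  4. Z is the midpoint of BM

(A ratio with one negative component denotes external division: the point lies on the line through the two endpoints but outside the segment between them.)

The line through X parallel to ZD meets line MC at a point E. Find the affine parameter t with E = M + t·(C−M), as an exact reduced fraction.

Choose coordinates C = (0, 0), X = (1, 0), G = (0, 1).
1. B is the centroid of triangle XCG ⇒ B = (1/3, 1/3)
2. M is the intersection of line GC and line BX ⇒ M = (0, 1/2)
3. D lies on line GC with GD:DC = -4:5 ⇒ D = (0, 5)
4. Z is the midpoint of BM ⇒ Z = (1/6, 5/12)
through X parallel to ZD: direction (-1/6, 55/12); meets MC at E = (0, 55/2)
E = M + t·(C−M) with t = -54

t = -54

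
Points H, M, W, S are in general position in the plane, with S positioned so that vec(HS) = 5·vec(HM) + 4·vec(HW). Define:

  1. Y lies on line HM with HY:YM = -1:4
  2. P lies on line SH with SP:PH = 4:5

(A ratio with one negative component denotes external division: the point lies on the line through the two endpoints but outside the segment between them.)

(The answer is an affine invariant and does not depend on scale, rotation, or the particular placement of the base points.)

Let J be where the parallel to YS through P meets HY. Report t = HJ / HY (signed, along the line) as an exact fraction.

t = 5/9

Assign H = (0, 0), M = (1, 0), W = (0, 1), S = (5, 4) — the answer is frame-independent, so this choice is without loss of generality.
1. Y lies on line HM with HY:YM = -1:4 ⇒ Y = (-1/3, 0)
2. P lies on line SH with SP:PH = 4:5 ⇒ P = (25/9, 20/9)
through P parallel to YS: direction (16/3, 4); meets HY at J = (-5/27, 0)
J = H + t·(Y−H) with t = 5/9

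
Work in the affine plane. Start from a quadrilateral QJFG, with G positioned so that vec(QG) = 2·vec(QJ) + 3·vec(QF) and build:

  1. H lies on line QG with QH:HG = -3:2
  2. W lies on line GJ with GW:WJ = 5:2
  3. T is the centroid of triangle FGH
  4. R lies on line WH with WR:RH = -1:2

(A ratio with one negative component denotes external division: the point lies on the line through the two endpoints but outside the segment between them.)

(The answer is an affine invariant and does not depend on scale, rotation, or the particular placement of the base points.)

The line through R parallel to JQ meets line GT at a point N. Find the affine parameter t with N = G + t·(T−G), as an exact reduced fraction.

t = -54/7

Work in coordinates with Q = (0, 0), J = (1, 0), F = (0, 1), G = (2, 3).
1. H lies on line QG with QH:HG = -3:2 ⇒ H = (6, 9)
2. W lies on line GJ with GW:WJ = 5:2 ⇒ W = (9/7, 6/7)
3. T is the centroid of triangle FGH ⇒ T = (8/3, 13/3)
4. R lies on line WH with WR:RH = -1:2 ⇒ R = (-24/7, -51/7)
through R parallel to JQ: direction (-1, 0); meets GT at N = (-22/7, -51/7)
N = G + t·(T−G) with t = -54/7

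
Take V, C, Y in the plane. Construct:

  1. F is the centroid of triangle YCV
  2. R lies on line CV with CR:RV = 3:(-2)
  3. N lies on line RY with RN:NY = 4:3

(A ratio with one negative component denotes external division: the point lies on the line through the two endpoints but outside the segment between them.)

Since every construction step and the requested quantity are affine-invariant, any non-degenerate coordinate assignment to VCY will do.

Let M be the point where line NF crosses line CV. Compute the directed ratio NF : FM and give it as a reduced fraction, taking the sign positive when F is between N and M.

Set V = (0, 0), C = (1, 0), Y = (0, 1); any affine frame gives the same invariant.
1. F is the centroid of triangle YCV ⇒ F = (1/3, 1/3)
2. R lies on line CV with CR:RV = 3:(-2) ⇒ R = (-2, 0)
3. N lies on line RY with RN:NY = 4:3 ⇒ N = (-6/7, 4/7)
line NF meets CV at M = (2, 0)
F = N + t·(M−N) with t = 5/12, so NF:FM = 5/12:7/12

NF:FM = 5/7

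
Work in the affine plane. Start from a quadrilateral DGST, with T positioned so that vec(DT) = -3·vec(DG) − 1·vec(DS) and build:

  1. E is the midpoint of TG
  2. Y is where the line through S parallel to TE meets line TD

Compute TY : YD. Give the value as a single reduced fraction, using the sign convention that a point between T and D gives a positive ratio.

TY:YD = -5/4

Set D = (0, 0), G = (1, 0), S = (0, 1), T = (-3, -1); any affine frame gives the same invariant.
1. E is the midpoint of TG ⇒ E = (-1, -1/2)
2. Y is where the line through S parallel to TE meets line TD ⇒ Y = (12, 4)
Y = T + t·(D−T) with t = 5, so TY:YD = t:(1−t) = 5:-4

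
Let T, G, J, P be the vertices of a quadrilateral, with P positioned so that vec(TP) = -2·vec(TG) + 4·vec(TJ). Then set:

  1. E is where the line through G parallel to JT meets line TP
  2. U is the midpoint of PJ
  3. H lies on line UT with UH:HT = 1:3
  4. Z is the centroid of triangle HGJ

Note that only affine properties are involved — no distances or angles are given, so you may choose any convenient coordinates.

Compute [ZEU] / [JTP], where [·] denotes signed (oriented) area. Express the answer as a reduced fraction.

Assign T = (0, 0), G = (1, 0), J = (0, 1), P = (-2, 4) — the answer is frame-independent, so this choice is without loss of generality.
1. E is where the line through G parallel to JT meets line TP ⇒ E = (1, -2)
2. U is the midpoint of PJ ⇒ U = (-1, 5/2)
3. H lies on line UT with UH:HT = 1:3 ⇒ H = (-3/4, 15/8)
4. Z is the centroid of triangle HGJ ⇒ Z = (1/12, 23/24)
2·[ZEU] = -43/24, 2·[JTP] = -2
[ZEU]:[JTP] = -43/24:-2 = 43/48

[ZEU]:[JTP] = 43/48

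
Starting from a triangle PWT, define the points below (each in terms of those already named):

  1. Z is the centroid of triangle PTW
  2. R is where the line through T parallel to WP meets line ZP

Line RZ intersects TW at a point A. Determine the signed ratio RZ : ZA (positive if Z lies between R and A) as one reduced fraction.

RZ:ZA = -4

Choose coordinates P = (0, 0), W = (1, 0), T = (0, 1).
1. Z is the centroid of triangle PTW ⇒ Z = (1/3, 1/3)
2. R is where the line through T parallel to WP meets line ZP ⇒ R = (1, 1)
line RZ meets TW at A = (1/2, 1/2)
Z = R + t·(A−R) with t = 4/3, so RZ:ZA = 4/3:-1/3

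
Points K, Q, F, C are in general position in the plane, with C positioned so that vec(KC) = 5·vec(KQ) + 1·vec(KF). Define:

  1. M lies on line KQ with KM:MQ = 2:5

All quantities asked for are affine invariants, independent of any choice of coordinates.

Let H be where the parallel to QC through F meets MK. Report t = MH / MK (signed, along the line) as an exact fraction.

Set K = (0, 0), Q = (1, 0), F = (0, 1), C = (5, 1); any affine frame gives the same invariant.
1. M lies on line KQ with KM:MQ = 2:5 ⇒ M = (2/7, 0)
through F parallel to QC: direction (4, 1); meets MK at H = (-4, 0)
H = M + t·(K−M) with t = 15

t = 15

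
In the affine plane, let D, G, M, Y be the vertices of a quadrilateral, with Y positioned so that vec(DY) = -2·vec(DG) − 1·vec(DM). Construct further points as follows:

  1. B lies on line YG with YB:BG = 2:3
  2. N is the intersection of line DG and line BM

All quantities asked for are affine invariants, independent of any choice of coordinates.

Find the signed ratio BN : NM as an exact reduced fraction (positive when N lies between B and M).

Set D = (0, 0), G = (1, 0), M = (0, 1), Y = (-2, -1); any affine frame gives the same invariant.
1. B lies on line YG with YB:BG = 2:3 ⇒ B = (-4/5, -3/5)
2. N is the intersection of line DG and line BM ⇒ N = (-1/2, 0)
N = B + t·(M−B) with t = 3/8, so BN:NM = t:(1−t) = 3/8:5/8

BN:NM = 3/5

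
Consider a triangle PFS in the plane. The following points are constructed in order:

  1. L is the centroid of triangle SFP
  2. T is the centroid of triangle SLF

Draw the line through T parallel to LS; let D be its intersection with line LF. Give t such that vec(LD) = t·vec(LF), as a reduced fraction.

t = 1/3

Assign P = (0, 0), F = (1, 0), S = (0, 1) — the answer is frame-independent, so this choice is without loss of generality.
1. L is the centroid of triangle SFP ⇒ L = (1/3, 1/3)
2. T is the centroid of triangle SLF ⇒ T = (4/9, 4/9)
through T parallel to LS: direction (-1/3, 2/3); meets LF at D = (5/9, 2/9)
D = L + t·(F−L) with t = 1/3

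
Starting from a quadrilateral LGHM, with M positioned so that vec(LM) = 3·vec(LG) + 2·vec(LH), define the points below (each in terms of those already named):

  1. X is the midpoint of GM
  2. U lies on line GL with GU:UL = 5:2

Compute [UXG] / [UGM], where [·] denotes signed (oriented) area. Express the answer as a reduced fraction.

[UXG]:[UGM] = -1/2

Choose coordinates L = (0, 0), G = (1, 0), H = (0, 1), M = (3, 2).
1. X is the midpoint of GM ⇒ X = (2, 1)
2. U lies on line GL with GU:UL = 5:2 ⇒ U = (2/7, 0)
2·[UXG] = -5/7, 2·[UGM] = 10/7
[UXG]:[UGM] = -5/7:10/7 = -1/2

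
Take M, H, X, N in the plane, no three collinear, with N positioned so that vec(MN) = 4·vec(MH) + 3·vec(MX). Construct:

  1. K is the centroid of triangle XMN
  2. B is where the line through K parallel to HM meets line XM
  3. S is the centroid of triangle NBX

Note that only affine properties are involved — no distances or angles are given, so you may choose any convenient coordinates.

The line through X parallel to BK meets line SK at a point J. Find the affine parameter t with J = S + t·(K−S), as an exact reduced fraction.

Work in coordinates with M = (0, 0), H = (1, 0), X = (0, 1), N = (4, 3).
1. K is the centroid of triangle XMN ⇒ K = (4/3, 4/3)
2. B is where the line through K parallel to HM meets line XM ⇒ B = (0, 4/3)
3. S is the centroid of triangle NBX ⇒ S = (4/3, 16/9)
through X parallel to BK: direction (4/3, 0); meets SK at J = (4/3, 1)
J = S + t·(K−S) with t = 7/4

t = 7/4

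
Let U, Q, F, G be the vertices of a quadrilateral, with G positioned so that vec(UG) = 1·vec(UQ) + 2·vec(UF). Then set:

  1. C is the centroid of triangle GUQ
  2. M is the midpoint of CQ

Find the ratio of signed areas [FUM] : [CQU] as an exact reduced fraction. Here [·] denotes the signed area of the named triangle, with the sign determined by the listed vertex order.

[FUM]:[CQU] = -5/4

Assign U = (0, 0), Q = (1, 0), F = (0, 1), G = (1, 2) — the answer is frame-independent, so this choice is without loss of generality.
1. C is the centroid of triangle GUQ ⇒ C = (2/3, 2/3)
2. M is the midpoint of CQ ⇒ M = (5/6, 1/3)
2·[FUM] = 5/6, 2·[CQU] = -2/3
[FUM]:[CQU] = 5/6:-2/3 = -5/4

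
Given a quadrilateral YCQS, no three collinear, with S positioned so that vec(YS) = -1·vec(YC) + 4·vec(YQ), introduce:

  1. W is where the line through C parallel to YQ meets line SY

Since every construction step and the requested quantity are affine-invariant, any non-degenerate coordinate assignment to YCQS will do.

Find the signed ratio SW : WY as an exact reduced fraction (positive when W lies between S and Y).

SW:WY = -2

Assign Y = (0, 0), C = (1, 0), Q = (0, 1), S = (-1, 4) — the answer is frame-independent, so this choice is without loss of generality.
1. W is where the line through C parallel to YQ meets line SY ⇒ W = (1, -4)
W = S + t·(Y−S) with t = 2, so SW:WY = t:(1−t) = 2:-1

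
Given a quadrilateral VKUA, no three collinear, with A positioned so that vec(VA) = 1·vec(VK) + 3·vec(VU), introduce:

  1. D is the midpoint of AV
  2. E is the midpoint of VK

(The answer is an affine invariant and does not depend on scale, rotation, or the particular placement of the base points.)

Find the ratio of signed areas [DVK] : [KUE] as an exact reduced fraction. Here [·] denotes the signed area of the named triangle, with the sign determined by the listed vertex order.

[DVK]:[KUE] = 3

Work in coordinates with V = (0, 0), K = (1, 0), U = (0, 1), A = (1, 3).
1. D is the midpoint of AV ⇒ D = (1/2, 3/2)
2. E is the midpoint of VK ⇒ E = (1/2, 0)
2·[DVK] = 3/2, 2·[KUE] = 1/2
[DVK]:[KUE] = 3/2:1/2 = 3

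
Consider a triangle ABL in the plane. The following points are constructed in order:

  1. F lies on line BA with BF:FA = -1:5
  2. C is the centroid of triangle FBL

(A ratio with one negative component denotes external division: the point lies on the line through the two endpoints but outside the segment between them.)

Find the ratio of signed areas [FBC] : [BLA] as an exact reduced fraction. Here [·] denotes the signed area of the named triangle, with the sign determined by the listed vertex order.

Work in coordinates with A = (0, 0), B = (1, 0), L = (0, 1).
1. F lies on line BA with BF:FA = -1:5 ⇒ F = (5/4, 0)
2. C is the centroid of triangle FBL ⇒ C = (3/4, 1/3)
2·[FBC] = -1/12, 2·[BLA] = 1
[FBC]:[BLA] = -1/12:1 = -1/12

[FBC]:[BLA] = -1/12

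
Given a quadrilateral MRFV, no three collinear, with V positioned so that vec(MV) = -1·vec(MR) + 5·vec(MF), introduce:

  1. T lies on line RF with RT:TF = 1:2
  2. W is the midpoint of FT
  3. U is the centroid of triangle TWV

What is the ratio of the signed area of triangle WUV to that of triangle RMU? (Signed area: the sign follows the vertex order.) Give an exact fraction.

Work in coordinates with M = (0, 0), R = (1, 0), F = (0, 1), V = (-1, 5).
1. T lies on line RF with RT:TF = 1:2 ⇒ T = (2/3, 1/3)
2. W is the midpoint of FT ⇒ W = (1/3, 2/3)
3. U is the centroid of triangle TWV ⇒ U = (0, 2)
2·[WUV] = 1/3, 2·[RMU] = -2
[WUV]:[RMU] = 1/3:-2 = -1/6

[WUV]:[RMU] = -1/6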